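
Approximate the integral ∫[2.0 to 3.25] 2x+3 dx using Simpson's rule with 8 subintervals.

f(x) = 2x+3
a = 2.0, b = 3.25, n = 8
h = (b - a)/n = 0.156250

Simpson's rule: (h/3)[f(x₀) + 4f(x₁) + 2f(x₂) + ... + f(xₙ)]

x_0 = 2.0000, f(x_0) = 7.000000, coefficient = 1
x_1 = 2.1562, f(x_1) = 7.312500, coefficient = 4
x_2 = 2.3125, f(x_2) = 7.625000, coefficient = 2
x_3 = 2.4688, f(x_3) = 7.937500, coefficient = 4
x_4 = 2.6250, f(x_4) = 8.250000, coefficient = 2
x_5 = 2.7812, f(x_5) = 8.562500, coefficient = 4
x_6 = 2.9375, f(x_6) = 8.875000, coefficient = 2
x_7 = 3.0938, f(x_7) = 9.187500, coefficient = 4
x_8 = 3.2500, f(x_8) = 9.500000, coefficient = 1

I ≈ (0.156250/3) × 198.000000 = 10.312500
Exact value: 10.312500
Error: 0.000000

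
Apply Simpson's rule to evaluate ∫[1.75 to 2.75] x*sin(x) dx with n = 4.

f(x) = x*sin(x)
a = 1.75, b = 2.75, n = 4
h = (b - a)/n = 0.250000

Simpson's rule: (h/3)[f(x₀) + 4f(x₁) + 2f(x₂) + ... + f(xₙ)]

x_0 = 1.7500, f(x_0) = 1.721975, coefficient = 1
x_1 = 2.0000, f(x_1) = 1.818595, coefficient = 4
x_2 = 2.2500, f(x_2) = 1.750665, coefficient = 2
x_3 = 2.5000, f(x_3) = 1.496180, coefficient = 4
x_4 = 2.7500, f(x_4) = 1.049568, coefficient = 1

I ≈ (0.250000/3) × 19.531973 = 1.627664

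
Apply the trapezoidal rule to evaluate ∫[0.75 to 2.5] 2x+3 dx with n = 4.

f(x) = 2x+3
a = 0.75, b = 2.5, n = 4
h = (b - a)/n = 0.437500

Trapezoidal rule: (h/2)[f(x₀) + 2f(x₁) + 2f(x₂) + ... + f(xₙ)]

x_0 = 0.7500, f(x_0) = 4.500000, coefficient = 1
x_1 = 1.1875, f(x_1) = 5.375000, coefficient = 2
x_2 = 1.6250, f(x_2) = 6.250000, coefficient = 2
x_3 = 2.0625, f(x_3) = 7.125000, coefficient = 2
x_4 = 2.5000, f(x_4) = 8.000000, coefficient = 1

I ≈ (0.437500/2) × 50.000000 = 10.937500
Exact value: 10.937500
Error: 0.000000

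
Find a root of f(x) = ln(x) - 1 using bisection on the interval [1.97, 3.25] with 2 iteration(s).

f(x) = ln(x) - 1
Initial interval: [1.97, 3.25]

Iteration 1:
  c_1 = (1.970000 + 3.250000)/2 = 2.610000
  f(c_1) = f(2.610000) = -0.040650
  f(a) × f(c) ≥ 0, new interval: [2.610000, 3.250000]
Iteration 2:
  c_2 = (2.610000 + 3.250000)/2 = 2.930000
  f(c_2) = f(2.930000) = 0.075002
  f(a) × f(c) < 0, new interval: [2.610000, 2.930000]

After 2 iteration(s), the approximation is c_2 = 2.930000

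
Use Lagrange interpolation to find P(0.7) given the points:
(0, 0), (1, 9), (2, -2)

Lagrange interpolation formula:
P(x) = Σ yᵢ × Lᵢ(x)
where Lᵢ(x) = Π_{j≠i} (x - xⱼ)/(xᵢ - xⱼ)

L_0(0.7) = (0.7 - 1)/(0 - 1) × (0.7 - 2)/(0 - 2) = 0.195000
L_1(0.7) = (0.7 - 0)/(1 - 0) × (0.7 - 2)/(1 - 2) = 0.910000
L_2(0.7) = (0.7 - 0)/(2 - 0) × (0.7 - 1)/(2 - 1) = -0.105000

P(0.7) = 0×L_0(0.7) + 9×L_1(0.7) + (-2)×L_2(0.7)
P(0.7) = 8.400000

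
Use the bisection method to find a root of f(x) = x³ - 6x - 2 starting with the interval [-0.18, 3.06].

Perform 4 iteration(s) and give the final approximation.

f(x) = x³ - 6x - 2
Initial interval: [-0.18, 3.06]

Iteration 1:
  c_1 = (-0.180000 + 3.060000)/2 = 1.440000
  f(c_1) = f(1.440000) = -7.654016
  f(a) × f(c) ≥ 0, new interval: [1.440000, 3.060000]
Iteration 2:
  c_2 = (1.440000 + 3.060000)/2 = 2.250000
  f(c_2) = f(2.250000) = -4.109375
  f(a) × f(c) ≥ 0, new interval: [2.250000, 3.060000]
Iteration 3:
  c_3 = (2.250000 + 3.060000)/2 = 2.655000
  f(c_3) = f(2.655000) = 0.785161
  f(a) × f(c) < 0, new interval: [2.250000, 2.655000]
Iteration 4:
  c_4 = (2.250000 + 2.655000)/2 = 2.452500
  f(c_4) = f(2.452500) = -1.963810
  f(a) × f(c) ≥ 0, new interval: [2.452500, 2.655000]

After 4 iteration(s), the approximation is c_4 = 2.452500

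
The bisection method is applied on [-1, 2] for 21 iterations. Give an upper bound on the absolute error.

Bisection error bound: |error| ≤ (b-a)/2^n
|error| ≤ (2 - (-1))/2^21 = 3/2^21
|error| ≤ 0.0000014305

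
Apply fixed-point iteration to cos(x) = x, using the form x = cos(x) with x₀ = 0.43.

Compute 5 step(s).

Equation: cos(x) = x
Fixed-point form: x = cos(x)
x₀ = 0.43

x_1 = g(0.430000) = 0.908966
x_2 = g(0.908966) = 0.614562
x_3 = g(0.614562) = 0.817026
x_4 = g(0.817026) = 0.684393
x_5 = g(0.684393) = 0.774803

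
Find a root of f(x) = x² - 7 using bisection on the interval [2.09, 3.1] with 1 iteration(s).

f(x) = x² - 7
Initial interval: [2.09, 3.1]

Iteration 1:
  c_1 = (2.090000 + 3.100000)/2 = 2.595000
  f(c_1) = f(2.595000) = -0.265975
  f(a) × f(c) ≥ 0, new interval: [2.595000, 3.100000]

After 1 iteration(s), the approximation is c_1 = 2.595000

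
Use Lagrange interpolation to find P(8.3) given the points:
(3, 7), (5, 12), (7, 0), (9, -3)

Lagrange interpolation formula:
P(x) = Σ yᵢ × Lᵢ(x)
where Lᵢ(x) = Π_{j≠i} (x - xⱼ)/(xᵢ - xⱼ)

L_0(8.3) = (8.3 - 5)/(3 - 5) × (8.3 - 7)/(3 - 7) × (8.3 - 9)/(3 - 9) = 0.062562
L_1(8.3) = (8.3 - 3)/(5 - 3) × (8.3 - 7)/(5 - 7) × (8.3 - 9)/(5 - 9) = -0.301437
L_2(8.3) = (8.3 - 3)/(7 - 3) × (8.3 - 5)/(7 - 5) × (8.3 - 9)/(7 - 9) = 0.765187
L_3(8.3) = (8.3 - 3)/(9 - 3) × (8.3 - 5)/(9 - 5) × (8.3 - 7)/(9 - 7) = 0.473688

P(8.3) = 7×L_0(8.3) + 12×L_1(8.3) + 0×L_2(8.3) + (-3)×L_3(8.3)
P(8.3) = -4.600375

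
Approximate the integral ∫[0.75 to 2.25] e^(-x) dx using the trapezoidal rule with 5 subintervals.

f(x) = e^(-x)
a = 0.75, b = 2.25, n = 5
h = (b - a)/n = 0.300000

Trapezoidal rule: (h/2)[f(x₀) + 2f(x₁) + 2f(x₂) + ... + f(xₙ)]

x_0 = 0.7500, f(x_0) = 0.472367, coefficient = 1
x_1 = 1.0500, f(x_1) = 0.349938, coefficient = 2
x_2 = 1.3500, f(x_2) = 0.259240, coefficient = 2
x_3 = 1.6500, f(x_3) = 0.192050, coefficient = 2
x_4 = 1.9500, f(x_4) = 0.142274, coefficient = 2
x_5 = 2.2500, f(x_5) = 0.105399, coefficient = 1

I ≈ (0.300000/2) × 2.464770 = 0.369715
Exact value: 0.366967
Error: 0.002748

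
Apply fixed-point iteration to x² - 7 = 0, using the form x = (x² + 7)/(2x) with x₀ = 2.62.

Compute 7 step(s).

Equation: x² - 7 = 0
Fixed-point form: x = (x² + 7)/(2x)
x₀ = 2.62

x_1 = g(2.620000) = 2.645878
x_2 = g(2.645878) = 2.645751
x_3 = g(2.645751) = 2.645751
x_4 = g(2.645751) = 2.645751
x_5 = g(2.645751) = 2.645751
x_6 = g(2.645751) = 2.645751
x_7 = g(2.645751) = 2.645751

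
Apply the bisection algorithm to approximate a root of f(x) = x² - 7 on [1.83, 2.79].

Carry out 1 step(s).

f(x) = x² - 7
Initial interval: [1.83, 2.79]

Iteration 1:
  c_1 = (1.830000 + 2.790000)/2 = 2.310000
  f(c_1) = f(2.310000) = -1.663900
  f(a) × f(c) ≥ 0, new interval: [2.310000, 2.790000]

After 1 iteration(s), the approximation is c_1 = 2.310000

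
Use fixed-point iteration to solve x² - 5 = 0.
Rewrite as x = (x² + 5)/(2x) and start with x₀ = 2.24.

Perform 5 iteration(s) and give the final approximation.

Equation: x² - 5 = 0
Fixed-point form: x = (x² + 5)/(2x)
x₀ = 2.24

x_1 = g(2.240000) = 2.236071
x_2 = g(2.236071) = 2.236068
x_3 = g(2.236068) = 2.236068
x_4 = g(2.236068) = 2.236068
x_5 = g(2.236068) = 2.236068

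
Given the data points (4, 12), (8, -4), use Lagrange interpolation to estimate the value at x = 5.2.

Lagrange interpolation formula:
P(x) = Σ yᵢ × Lᵢ(x)
where Lᵢ(x) = Π_{j≠i} (x - xⱼ)/(xᵢ - xⱼ)

L_0(5.2) = (5.2 - 8)/(4 - 8) = 0.700000
L_1(5.2) = (5.2 - 4)/(8 - 4) = 0.300000

P(5.2) = 12×L_0(5.2) + (-4)×L_1(5.2)
P(5.2) = 7.200000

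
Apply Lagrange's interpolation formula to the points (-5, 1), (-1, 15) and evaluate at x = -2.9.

Lagrange interpolation formula:
P(x) = Σ yᵢ × Lᵢ(x)
where Lᵢ(x) = Π_{j≠i} (x - xⱼ)/(xᵢ - xⱼ)

L_0(-2.9) = (-2.9 - (-1))/(-5 - (-1)) = 0.475000
L_1(-2.9) = (-2.9 - (-5))/(-1 - (-5)) = 0.525000

P(-2.9) = 1×L_0(-2.9) + 15×L_1(-2.9)
P(-2.9) = 8.350000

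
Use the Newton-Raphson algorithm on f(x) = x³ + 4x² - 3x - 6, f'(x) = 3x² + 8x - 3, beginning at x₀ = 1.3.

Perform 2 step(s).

f(x) = x³ + 4x² - 3x - 6
f'(x) = 3x² + 8x - 3
x₀ = 1.3

Newton-Raphson formula: x_{n+1} = x_n - f(x_n)/f'(x_n)

Iteration 1:
  f(1.300000) = -0.943000
  f'(1.300000) = 12.470000
  x_1 = 1.300000 - (-0.943000)/12.470000 = 1.375621
Iteration 2:
  f(1.375621) = 0.045609
  f'(1.375621) = 13.681975
  x_2 = 1.375621 - 0.045609/13.681975 = 1.372288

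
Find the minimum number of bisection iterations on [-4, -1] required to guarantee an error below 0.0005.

We need (b-a)/2^n ≤ 0.0005
(-1 - (-4))/2^n ≤ 0.0005
3/2^n ≤ 0.0005
2^n ≥ 6000
n ≥ log₂(6000) = 12.55
n ≥ 13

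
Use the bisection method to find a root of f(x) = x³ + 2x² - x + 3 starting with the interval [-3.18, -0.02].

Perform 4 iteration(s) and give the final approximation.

f(x) = x³ + 2x² - x + 3
Initial interval: [-3.18, -0.02]

Iteration 1:
  c_1 = (-3.180000 + (-0.020000))/2 = -1.600000
  f(c_1) = f(-1.600000) = 5.624000
  f(a) × f(c) < 0, new interval: [-3.180000, -1.600000]
Iteration 2:
  c_2 = (-3.180000 + (-1.600000))/2 = -2.390000
  f(c_2) = f(-2.390000) = 3.162281
  f(a) × f(c) < 0, new interval: [-3.180000, -2.390000]
Iteration 3:
  c_3 = (-3.180000 + (-2.390000))/2 = -2.785000
  f(c_3) = f(-2.785000) = -0.303637
  f(a) × f(c) ≥ 0, new interval: [-2.785000, -2.390000]
Iteration 4:
  c_4 = (-2.785000 + (-2.390000))/2 = -2.587500
  f(c_4) = f(-2.587500) = 1.654096
  f(a) × f(c) < 0, new interval: [-2.785000, -2.587500]

After 4 iteration(s), the approximation is c_4 = -2.587500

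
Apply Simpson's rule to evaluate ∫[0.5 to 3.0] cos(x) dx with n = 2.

f(x) = cos(x)
a = 0.5, b = 3.0, n = 2
h = (b - a)/n = 1.250000

Simpson's rule: (h/3)[f(x₀) + 4f(x₁) + 2f(x₂) + ... + f(xₙ)]

x_0 = 0.5000, f(x_0) = 0.877583, coefficient = 1
x_1 = 1.7500, f(x_1) = -0.178246, coefficient = 4
x_2 = 3.0000, f(x_2) = -0.989992, coefficient = 1

I ≈ (1.250000/3) × -0.825394 = -0.343914
Exact value: -0.338306
Error: 0.005609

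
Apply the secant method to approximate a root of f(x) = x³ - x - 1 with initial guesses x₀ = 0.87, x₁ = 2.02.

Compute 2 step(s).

f(x) = x³ - x - 1
x₀ = 0.87, x₁ = 2.02

Secant formula: x_{n+1} = x_n - f(x_n)(x_n - x_{n-1})/(f(x_n) - f(x_{n-1}))

Iteration 1:
  f(0.870000) = -1.211497
  f(2.020000) = 5.222408
  x_2 = 2.020000 - 5.222408×(2.020000 - 0.870000)/(5.222408 - (-1.211497))
       = 1.086544
Iteration 2:
  f(2.020000) = 5.222408
  f(1.086544) = -0.803795
  x_3 = 1.086544 - (-0.803795)×(1.086544 - 2.020000)/(-0.803795 - 5.222408)
       = 1.211051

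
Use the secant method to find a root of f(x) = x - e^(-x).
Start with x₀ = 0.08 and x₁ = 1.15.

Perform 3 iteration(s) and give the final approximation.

f(x) = x - e^(-x)
x₀ = 0.08, x₁ = 1.15

Secant formula: x_{n+1} = x_n - f(x_n)(x_n - x_{n-1})/(f(x_n) - f(x_{n-1}))

Iteration 1:
  f(0.080000) = -0.843116
  f(1.150000) = 0.833363
  x_2 = 1.150000 - 0.833363×(1.150000 - 0.080000)/(0.833363 - (-0.843116))
       = 0.618112
Iteration 2:
  f(1.150000) = 0.833363
  f(0.618112) = 0.079152
  x_3 = 0.618112 - 0.079152×(0.618112 - 1.150000)/(0.079152 - 0.833363)
       = 0.562293
Iteration 3:
  f(0.618112) = 0.079152
  f(0.562293) = -0.007608
  x_4 = 0.562293 - (-0.007608)×(0.562293 - 0.618112)/(-0.007608 - 0.079152)
       = 0.567188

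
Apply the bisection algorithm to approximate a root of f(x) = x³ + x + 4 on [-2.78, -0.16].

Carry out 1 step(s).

f(x) = x³ + x + 4
Initial interval: [-2.78, -0.16]

Iteration 1:
  c_1 = (-2.780000 + (-0.160000))/2 = -1.470000
  f(c_1) = f(-1.470000) = -0.646523
  f(a) × f(c) ≥ 0, new interval: [-1.470000, -0.160000]

After 1 iteration(s), the approximation is c_1 = -1.470000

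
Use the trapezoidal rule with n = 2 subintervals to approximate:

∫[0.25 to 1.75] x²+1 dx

f(x) = x²+1
a = 0.25, b = 1.75, n = 2
h = (b - a)/n = 0.750000

Trapezoidal rule: (h/2)[f(x₀) + 2f(x₁) + 2f(x₂) + ... + f(xₙ)]

x_0 = 0.2500, f(x_0) = 1.062500, coefficient = 1
x_1 = 1.0000, f(x_1) = 2.000000, coefficient = 2
x_2 = 1.7500, f(x_2) = 4.062500, coefficient = 1

I ≈ (0.750000/2) × 9.125000 = 3.421875
Exact value: 3.281250
Error: 0.140625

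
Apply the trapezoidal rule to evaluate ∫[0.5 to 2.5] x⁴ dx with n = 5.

f(x) = x⁴
a = 0.5, b = 2.5, n = 5
h = (b - a)/n = 0.400000

Trapezoidal rule: (h/2)[f(x₀) + 2f(x₁) + 2f(x₂) + ... + f(xₙ)]

x_0 = 0.5000, f(x_0) = 0.062500, coefficient = 1
x_1 = 0.9000, f(x_1) = 0.656100, coefficient = 2
x_2 = 1.3000, f(x_2) = 2.856100, coefficient = 2
x_3 = 1.7000, f(x_3) = 8.352100, coefficient = 2
x_4 = 2.1000, f(x_4) = 19.448100, coefficient = 2
x_5 = 2.5000, f(x_5) = 39.062500, coefficient = 1

I ≈ (0.400000/2) × 101.749800 = 20.349960
Exact value: 19.525000
Error: 0.824960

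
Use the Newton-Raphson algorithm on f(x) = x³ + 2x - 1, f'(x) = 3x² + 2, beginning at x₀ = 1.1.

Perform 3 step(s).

f(x) = x³ + 2x - 1
f'(x) = 3x² + 2
x₀ = 1.1

Newton-Raphson formula: x_{n+1} = x_n - f(x_n)/f'(x_n)

Iteration 1:
  f(1.100000) = 2.531000
  f'(1.100000) = 5.630000
  x_1 = 1.100000 - 2.531000/5.630000 = 0.650444
Iteration 2:
  f(0.650444) = 0.576076
  f'(0.650444) = 3.269232
  x_2 = 0.650444 - 0.576076/3.269232 = 0.474233
Iteration 3:
  f(0.474233) = 0.055118
  f'(0.474233) = 2.674690
  x_3 = 0.474233 - 0.055118/2.674690 = 0.453625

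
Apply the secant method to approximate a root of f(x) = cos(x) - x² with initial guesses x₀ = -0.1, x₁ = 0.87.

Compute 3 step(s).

f(x) = cos(x) - x²
x₀ = -0.1, x₁ = 0.87

Secant formula: x_{n+1} = x_n - f(x_n)(x_n - x_{n-1})/(f(x_n) - f(x_{n-1}))

Iteration 1:
  f(-0.100000) = 0.985004
  f(0.870000) = -0.112073
  x_2 = 0.870000 - (-0.112073)×(0.870000 - (-0.100000))/(-0.112073 - 0.985004)
       = 0.770908
Iteration 2:
  f(0.870000) = -0.112073
  f(0.770908) = 0.122978
  x_3 = 0.770908 - 0.122978×(0.770908 - 0.870000)/(0.122978 - (-0.112073))
       = 0.822753
Iteration 3:
  f(0.770908) = 0.122978
  f(0.822753) = 0.003284
  x_4 = 0.822753 - 0.003284×(0.822753 - 0.770908)/(0.003284 - 0.122978)
       = 0.824175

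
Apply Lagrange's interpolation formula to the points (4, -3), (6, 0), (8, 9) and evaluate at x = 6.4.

Lagrange interpolation formula:
P(x) = Σ yᵢ × Lᵢ(x)
where Lᵢ(x) = Π_{j≠i} (x - xⱼ)/(xᵢ - xⱼ)

L_0(6.4) = (6.4 - 6)/(4 - 6) × (6.4 - 8)/(4 - 8) = -0.080000
L_1(6.4) = (6.4 - 4)/(6 - 4) × (6.4 - 8)/(6 - 8) = 0.960000
L_2(6.4) = (6.4 - 4)/(8 - 4) × (6.4 - 6)/(8 - 6) = 0.120000

P(6.4) = (-3)×L_0(6.4) + 0×L_1(6.4) + 9×L_2(6.4)
P(6.4) = 1.320000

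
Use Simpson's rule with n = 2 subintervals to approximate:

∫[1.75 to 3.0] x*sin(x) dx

f(x) = x*sin(x)
a = 1.75, b = 3.0, n = 2
h = (b - a)/n = 0.625000

Simpson's rule: (h/3)[f(x₀) + 4f(x₁) + 2f(x₂) + ... + f(xₙ)]

x_0 = 1.7500, f(x_0) = 1.721975, coefficient = 1
x_1 = 2.3750, f(x_1) = 1.647502, coefficient = 4
x_2 = 3.0000, f(x_2) = 0.423360, coefficient = 1

I ≈ (0.625000/3) × 8.735343 = 1.819863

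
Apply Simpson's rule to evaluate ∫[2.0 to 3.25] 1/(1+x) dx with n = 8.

f(x) = 1/(1+x)
a = 2.0, b = 3.25, n = 8
h = (b - a)/n = 0.156250

Simpson's rule: (h/3)[f(x₀) + 4f(x₁) + 2f(x₂) + ... + f(xₙ)]

x_0 = 2.0000, f(x_0) = 0.333333, coefficient = 1
x_1 = 2.1562, f(x_1) = 0.316832, coefficient = 4
x_2 = 2.3125, f(x_2) = 0.301887, coefficient = 2
x_3 = 2.4688, f(x_3) = 0.288288, coefficient = 4
x_4 = 2.6250, f(x_4) = 0.275862, coefficient = 2
x_5 = 2.7812, f(x_5) = 0.264463, coefficient = 4
x_6 = 2.9375, f(x_6) = 0.253968, coefficient = 2
x_7 = 3.0938, f(x_7) = 0.244275, coefficient = 4
x_8 = 3.2500, f(x_8) = 0.235294, coefficient = 1

I ≈ (0.156250/3) × 6.687492 = 0.348307
Exact value: 0.348307
Error: 0.000000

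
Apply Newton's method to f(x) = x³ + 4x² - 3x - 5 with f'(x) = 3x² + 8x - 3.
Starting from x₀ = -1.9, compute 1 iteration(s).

f(x) = x³ + 4x² - 3x - 5
f'(x) = 3x² + 8x - 3
x₀ = -1.9

Newton-Raphson formula: x_{n+1} = x_n - f(x_n)/f'(x_n)

Iteration 1:
  f(-1.900000) = 8.281000
  f'(-1.900000) = -7.370000
  x_1 = -1.900000 - 8.281000/(-7.370000) = -0.776391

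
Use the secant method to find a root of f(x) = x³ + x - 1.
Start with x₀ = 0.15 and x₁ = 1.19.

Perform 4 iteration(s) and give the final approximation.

f(x) = x³ + x - 1
x₀ = 0.15, x₁ = 1.19

Secant formula: x_{n+1} = x_n - f(x_n)(x_n - x_{n-1})/(f(x_n) - f(x_{n-1}))

Iteration 1:
  f(0.150000) = -0.846625
  f(1.190000) = 1.875159
  x_2 = 1.190000 - 1.875159×(1.190000 - 0.150000)/(1.875159 - (-0.846625))
       = 0.473497
Iteration 2:
  f(1.190000) = 1.875159
  f(0.473497) = -0.420345
  x_3 = 0.473497 - (-0.420345)×(0.473497 - 1.190000)/(-0.420345 - 1.875159)
       = 0.604701
Iteration 3:
  f(0.473497) = -0.420345
  f(0.604701) = -0.174182
  x_4 = 0.604701 - (-0.174182)×(0.604701 - 0.473497)/(-0.174182 - (-0.420345))
       = 0.697539
Iteration 4:
  f(0.604701) = -0.174182
  f(0.697539) = 0.036935
  x_5 = 0.697539 - 0.036935×(0.697539 - 0.604701)/(0.036935 - (-0.174182))
       = 0.681297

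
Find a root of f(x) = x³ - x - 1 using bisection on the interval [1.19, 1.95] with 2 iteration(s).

f(x) = x³ - x - 1
Initial interval: [1.19, 1.95]

Iteration 1:
  c_1 = (1.190000 + 1.950000)/2 = 1.570000
  f(c_1) = f(1.570000) = 1.299893
  f(a) × f(c) < 0, new interval: [1.190000, 1.570000]
Iteration 2:
  c_2 = (1.190000 + 1.570000)/2 = 1.380000
  f(c_2) = f(1.380000) = 0.248072
  f(a) × f(c) < 0, new interval: [1.190000, 1.380000]

After 2 iteration(s), the approximation is c_2 = 1.380000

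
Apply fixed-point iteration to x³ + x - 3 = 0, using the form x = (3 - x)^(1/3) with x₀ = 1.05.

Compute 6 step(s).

Equation: x³ + x - 3 = 0
Fixed-point form: x = (3 - x)^(1/3)
x₀ = 1.05

x_1 = g(1.050000) = 1.249333
x_2 = g(1.249333) = 1.205224
x_3 = g(1.205224) = 1.215262
x_4 = g(1.215262) = 1.212993
x_5 = g(1.212993) = 1.213507
x_6 = g(1.213507) = 1.213390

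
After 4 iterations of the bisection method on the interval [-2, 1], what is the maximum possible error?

Bisection error bound: |error| ≤ (b-a)/2^n
|error| ≤ (1 - (-2))/2^4 = 3/2^4
|error| ≤ 0.1875000000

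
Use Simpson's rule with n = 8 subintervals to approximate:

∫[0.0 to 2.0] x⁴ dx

f(x) = x⁴
a = 0.0, b = 2.0, n = 8
h = (b - a)/n = 0.250000

Simpson's rule: (h/3)[f(x₀) + 4f(x₁) + 2f(x₂) + ... + f(xₙ)]

x_0 = 0.0000, f(x_0) = 0.000000, coefficient = 1
x_1 = 0.2500, f(x_1) = 0.003906, coefficient = 4
x_2 = 0.5000, f(x_2) = 0.062500, coefficient = 2
x_3 = 0.7500, f(x_3) = 0.316406, coefficient = 4
x_4 = 1.0000, f(x_4) = 1.000000, coefficient = 2
x_5 = 1.2500, f(x_5) = 2.441406, coefficient = 4
x_6 = 1.5000, f(x_6) = 5.062500, coefficient = 2
x_7 = 1.7500, f(x_7) = 9.378906, coefficient = 4
x_8 = 2.0000, f(x_8) = 16.000000, coefficient = 1

I ≈ (0.250000/3) × 76.812500 = 6.401042
Exact value: 6.400000
Error: 0.001042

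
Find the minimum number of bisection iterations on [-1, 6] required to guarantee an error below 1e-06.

We need (b-a)/2^n ≤ 1e-06
(6 - (-1))/2^n ≤ 1e-06
7/2^n ≤ 1e-06
2^n ≥ 7000000
n ≥ log₂(7000000) = 22.74
n ≥ 23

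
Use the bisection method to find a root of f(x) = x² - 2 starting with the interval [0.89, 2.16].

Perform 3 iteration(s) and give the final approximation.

f(x) = x² - 2
Initial interval: [0.89, 2.16]

Iteration 1:
  c_1 = (0.890000 + 2.160000)/2 = 1.525000
  f(c_1) = f(1.525000) = 0.325625
  f(a) × f(c) < 0, new interval: [0.890000, 1.525000]
Iteration 2:
  c_2 = (0.890000 + 1.525000)/2 = 1.207500
  f(c_2) = f(1.207500) = -0.541944
  f(a) × f(c) ≥ 0, new interval: [1.207500, 1.525000]
Iteration 3:
  c_3 = (1.207500 + 1.525000)/2 = 1.366250
  f(c_3) = f(1.366250) = -0.133361
  f(a) × f(c) ≥ 0, new interval: [1.366250, 1.525000]

After 3 iteration(s), the approximation is c_3 = 1.366250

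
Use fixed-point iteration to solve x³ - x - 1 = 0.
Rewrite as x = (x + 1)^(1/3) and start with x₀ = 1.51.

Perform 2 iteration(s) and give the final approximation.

Equation: x³ - x - 1 = 0
Fixed-point form: x = (x + 1)^(1/3)
x₀ = 1.51

x_1 = g(1.510000) = 1.359016
x_2 = g(1.359016) = 1.331201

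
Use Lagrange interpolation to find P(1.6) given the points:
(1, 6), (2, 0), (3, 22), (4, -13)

Lagrange interpolation formula:
P(x) = Σ yᵢ × Lᵢ(x)
where Lᵢ(x) = Π_{j≠i} (x - xⱼ)/(xᵢ - xⱼ)

L_0(1.6) = (1.6 - 2)/(1 - 2) × (1.6 - 3)/(1 - 3) × (1.6 - 4)/(1 - 4) = 0.224000
L_1(1.6) = (1.6 - 1)/(2 - 1) × (1.6 - 3)/(2 - 3) × (1.6 - 4)/(2 - 4) = 1.008000
L_2(1.6) = (1.6 - 1)/(3 - 1) × (1.6 - 2)/(3 - 2) × (1.6 - 4)/(3 - 4) = -0.288000
L_3(1.6) = (1.6 - 1)/(4 - 1) × (1.6 - 2)/(4 - 2) × (1.6 - 3)/(4 - 3) = 0.056000

P(1.6) = 6×L_0(1.6) + 0×L_1(1.6) + 22×L_2(1.6) + (-13)×L_3(1.6)
P(1.6) = -5.720000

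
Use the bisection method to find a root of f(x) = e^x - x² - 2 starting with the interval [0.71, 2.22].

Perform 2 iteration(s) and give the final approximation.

f(x) = e^x - x² - 2
Initial interval: [0.71, 2.22]

Iteration 1:
  c_1 = (0.710000 + 2.220000)/2 = 1.465000
  f(c_1) = f(1.465000) = 0.181318
  f(a) × f(c) < 0, new interval: [0.710000, 1.465000]
Iteration 2:
  c_2 = (0.710000 + 1.465000)/2 = 1.087500
  f(c_2) = f(1.087500) = -0.215809
  f(a) × f(c) ≥ 0, new interval: [1.087500, 1.465000]

After 2 iteration(s), the approximation is c_2 = 1.087500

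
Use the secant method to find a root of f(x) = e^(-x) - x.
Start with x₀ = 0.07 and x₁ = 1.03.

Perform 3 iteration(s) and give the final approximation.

f(x) = e^(-x) - x
x₀ = 0.07, x₁ = 1.03

Secant formula: x_{n+1} = x_n - f(x_n)(x_n - x_{n-1})/(f(x_n) - f(x_{n-1}))

Iteration 1:
  f(0.070000) = 0.862394
  f(1.030000) = -0.672993
  x_2 = 1.030000 - (-0.672993)×(1.030000 - 0.070000)/(-0.672993 - 0.862394)
       = 0.609211
Iteration 2:
  f(1.030000) = -0.672993
  f(0.609211) = -0.065432
  x_3 = 0.609211 - (-0.065432)×(0.609211 - 1.030000)/(-0.065432 - (-0.672993))
       = 0.563894
Iteration 3:
  f(0.609211) = -0.065432
  f(0.563894) = 0.005095
  x_4 = 0.563894 - 0.005095×(0.563894 - 0.609211)/(0.005095 - (-0.065432))
       = 0.567168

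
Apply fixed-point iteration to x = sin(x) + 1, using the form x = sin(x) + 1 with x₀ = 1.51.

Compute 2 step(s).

Equation: x = sin(x) + 1
Fixed-point form: x = sin(x) + 1
x₀ = 1.51

x_1 = g(1.510000) = 1.998152
x_2 = g(1.998152) = 1.910065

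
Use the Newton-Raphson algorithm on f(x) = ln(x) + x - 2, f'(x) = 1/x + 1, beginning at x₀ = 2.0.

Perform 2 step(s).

f(x) = ln(x) + x - 2
f'(x) = 1/x + 1
x₀ = 2.0

Newton-Raphson formula: x_{n+1} = x_n - f(x_n)/f'(x_n)

Iteration 1:
  f(2.000000) = 0.693147
  f'(2.000000) = 1.500000
  x_1 = 2.000000 - 0.693147/1.500000 = 1.537902
Iteration 2:
  f(1.537902) = -0.031679
  f'(1.537902) = 1.650237
  x_2 = 1.537902 - (-0.031679)/1.650237 = 1.557099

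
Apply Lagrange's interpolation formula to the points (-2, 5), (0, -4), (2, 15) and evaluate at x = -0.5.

Lagrange interpolation formula:
P(x) = Σ yᵢ × Lᵢ(x)
where Lᵢ(x) = Π_{j≠i} (x - xⱼ)/(xᵢ - xⱼ)

L_0(-0.5) = (-0.5 - 0)/(-2 - 0) × (-0.5 - 2)/(-2 - 2) = 0.156250
L_1(-0.5) = (-0.5 - (-2))/(0 - (-2)) × (-0.5 - 2)/(0 - 2) = 0.937500
L_2(-0.5) = (-0.5 - (-2))/(2 - (-2)) × (-0.5 - 0)/(2 - 0) = -0.093750

P(-0.5) = 5×L_0(-0.5) + (-4)×L_1(-0.5) + 15×L_2(-0.5)
P(-0.5) = -4.375000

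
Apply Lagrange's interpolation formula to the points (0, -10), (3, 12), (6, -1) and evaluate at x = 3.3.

Lagrange interpolation formula:
P(x) = Σ yᵢ × Lᵢ(x)
where Lᵢ(x) = Π_{j≠i} (x - xⱼ)/(xᵢ - xⱼ)

L_0(3.3) = (3.3 - 3)/(0 - 3) × (3.3 - 6)/(0 - 6) = -0.045000
L_1(3.3) = (3.3 - 0)/(3 - 0) × (3.3 - 6)/(3 - 6) = 0.990000
L_2(3.3) = (3.3 - 0)/(6 - 0) × (3.3 - 3)/(6 - 3) = 0.055000

P(3.3) = (-10)×L_0(3.3) + 12×L_1(3.3) + (-1)×L_2(3.3)
P(3.3) = 12.275000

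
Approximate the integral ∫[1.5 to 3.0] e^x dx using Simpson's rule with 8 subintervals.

f(x) = e^x
a = 1.5, b = 3.0, n = 8
h = (b - a)/n = 0.187500

Simpson's rule: (h/3)[f(x₀) + 4f(x₁) + 2f(x₂) + ... + f(xₙ)]

x_0 = 1.5000, f(x_0) = 4.481689, coefficient = 1
x_1 = 1.6875, f(x_1) = 5.405949, coefficient = 4
x_2 = 1.8750, f(x_2) = 6.520819, coefficient = 2
x_3 = 2.0625, f(x_3) = 7.865609, coefficient = 4
x_4 = 2.2500, f(x_4) = 9.487736, coefficient = 2
x_5 = 2.4375, f(x_5) = 11.444394, coefficient = 4
x_6 = 2.6250, f(x_6) = 13.804574, coefficient = 2
x_7 = 2.8125, f(x_7) = 16.651495, coefficient = 4
x_8 = 3.0000, f(x_8) = 20.085537, coefficient = 1

I ≈ (0.187500/3) × 249.663273 = 15.603955
Exact value: 15.603848
Error: 0.000107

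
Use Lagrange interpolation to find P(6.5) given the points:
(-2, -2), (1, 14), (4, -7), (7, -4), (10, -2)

Lagrange interpolation formula:
P(x) = Σ yᵢ × Lᵢ(x)
where Lᵢ(x) = Π_{j≠i} (x - xⱼ)/(xᵢ - xⱼ)

L_0(6.5) = (6.5 - 1)/(-2 - 1) × (6.5 - 4)/(-2 - 4) × (6.5 - 7)/(-2 - 7) × (6.5 - 10)/(-2 - 10) = 0.012378
L_1(6.5) = (6.5 - (-2))/(1 - (-2)) × (6.5 - 4)/(1 - 4) × (6.5 - 7)/(1 - 7) × (6.5 - 10)/(1 - 10) = -0.076517
L_2(6.5) = (6.5 - (-2))/(4 - (-2)) × (6.5 - 1)/(4 - 1) × (6.5 - 7)/(4 - 7) × (6.5 - 10)/(4 - 10) = 0.252508
L_3(6.5) = (6.5 - (-2))/(7 - (-2)) × (6.5 - 1)/(7 - 1) × (6.5 - 4)/(7 - 4) × (6.5 - 10)/(7 - 10) = 0.841692
L_4(6.5) = (6.5 - (-2))/(10 - (-2)) × (6.5 - 1)/(10 - 1) × (6.5 - 4)/(10 - 4) × (6.5 - 7)/(10 - 7) = -0.030060

P(6.5) = (-2)×L_0(6.5) + 14×L_1(6.5) + (-7)×L_2(6.5) + (-4)×L_3(6.5) + (-2)×L_4(6.5)
P(6.5) = -6.170203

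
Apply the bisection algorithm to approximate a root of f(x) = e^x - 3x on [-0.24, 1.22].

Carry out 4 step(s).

f(x) = e^x - 3x
Initial interval: [-0.24, 1.22]

Iteration 1:
  c_1 = (-0.240000 + 1.220000)/2 = 0.490000
  f(c_1) = f(0.490000) = 0.162316
  f(a) × f(c) ≥ 0, new interval: [0.490000, 1.220000]
Iteration 2:
  c_2 = (0.490000 + 1.220000)/2 = 0.855000
  f(c_2) = f(0.855000) = -0.213626
  f(a) × f(c) < 0, new interval: [0.490000, 0.855000]
Iteration 3:
  c_3 = (0.490000 + 0.855000)/2 = 0.672500
  f(c_3) = f(0.672500) = -0.058371
  f(a) × f(c) < 0, new interval: [0.490000, 0.672500]
Iteration 4:
  c_4 = (0.490000 + 0.672500)/2 = 0.581250
  f(c_4) = f(0.581250) = 0.044522
  f(a) × f(c) ≥ 0, new interval: [0.581250, 0.672500]

After 4 iteration(s), the approximation is c_4 = 0.581250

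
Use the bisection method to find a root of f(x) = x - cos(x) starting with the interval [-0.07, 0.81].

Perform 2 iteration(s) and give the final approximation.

f(x) = x - cos(x)
Initial interval: [-0.07, 0.81]

Iteration 1:
  c_1 = (-0.070000 + 0.810000)/2 = 0.370000
  f(c_1) = f(0.370000) = -0.562327
  f(a) × f(c) ≥ 0, new interval: [0.370000, 0.810000]
Iteration 2:
  c_2 = (0.370000 + 0.810000)/2 = 0.590000
  f(c_2) = f(0.590000) = -0.240941
  f(a) × f(c) ≥ 0, new interval: [0.590000, 0.810000]

After 2 iteration(s), the approximation is c_2 = 0.590000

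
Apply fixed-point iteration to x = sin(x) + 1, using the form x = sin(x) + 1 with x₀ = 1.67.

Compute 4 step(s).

Equation: x = sin(x) + 1
Fixed-point form: x = sin(x) + 1
x₀ = 1.67

x_1 = g(1.670000) = 1.995083
x_2 = g(1.995083) = 1.911332
x_3 = g(1.911332) = 1.942576
x_4 = g(1.942576) = 1.931682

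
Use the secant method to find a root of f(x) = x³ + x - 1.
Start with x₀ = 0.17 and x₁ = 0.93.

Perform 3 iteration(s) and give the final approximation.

f(x) = x³ + x - 1
x₀ = 0.17, x₁ = 0.93

Secant formula: x_{n+1} = x_n - f(x_n)(x_n - x_{n-1})/(f(x_n) - f(x_{n-1}))

Iteration 1:
  f(0.170000) = -0.825087
  f(0.930000) = 0.734357
  x_2 = 0.930000 - 0.734357×(0.930000 - 0.170000)/(0.734357 - (-0.825087))
       = 0.572109
Iteration 2:
  f(0.930000) = 0.734357
  f(0.572109) = -0.240635
  x_3 = 0.572109 - (-0.240635)×(0.572109 - 0.930000)/(-0.240635 - 0.734357)
       = 0.660439
Iteration 3:
  f(0.572109) = -0.240635
  f(0.660439) = -0.051491
  x_4 = 0.660439 - (-0.051491)×(0.660439 - 0.572109)/(-0.051491 - (-0.240635))
       = 0.684485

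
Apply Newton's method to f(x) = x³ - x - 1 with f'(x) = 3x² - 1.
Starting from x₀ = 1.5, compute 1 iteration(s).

f(x) = x³ - x - 1
f'(x) = 3x² - 1
x₀ = 1.5

Newton-Raphson formula: x_{n+1} = x_n - f(x_n)/f'(x_n)

Iteration 1:
  f(1.500000) = 0.875000
  f'(1.500000) = 5.750000
  x_1 = 1.500000 - 0.875000/5.750000 = 1.347826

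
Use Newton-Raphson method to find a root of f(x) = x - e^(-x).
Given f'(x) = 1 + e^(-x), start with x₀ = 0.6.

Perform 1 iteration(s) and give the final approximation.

f(x) = x - e^(-x)
f'(x) = 1 + e^(-x)
x₀ = 0.6

Newton-Raphson formula: x_{n+1} = x_n - f(x_n)/f'(x_n)

Iteration 1:
  f(0.600000) = 0.051188
  f'(0.600000) = 1.548812
  x_1 = 0.600000 - 0.051188/1.548812 = 0.566950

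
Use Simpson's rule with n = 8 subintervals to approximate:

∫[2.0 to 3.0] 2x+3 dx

f(x) = 2x+3
a = 2.0, b = 3.0, n = 8
h = (b - a)/n = 0.125000

Simpson's rule: (h/3)[f(x₀) + 4f(x₁) + 2f(x₂) + ... + f(xₙ)]

x_0 = 2.0000, f(x_0) = 7.000000, coefficient = 1
x_1 = 2.1250, f(x_1) = 7.250000, coefficient = 4
x_2 = 2.2500, f(x_2) = 7.500000, coefficient = 2
x_3 = 2.3750, f(x_3) = 7.750000, coefficient = 4
x_4 = 2.5000, f(x_4) = 8.000000, coefficient = 2
x_5 = 2.6250, f(x_5) = 8.250000, coefficient = 4
x_6 = 2.7500, f(x_6) = 8.500000, coefficient = 2
x_7 = 2.8750, f(x_7) = 8.750000, coefficient = 4
x_8 = 3.0000, f(x_8) = 9.000000, coefficient = 1

I ≈ (0.125000/3) × 192.000000 = 8.000000
Exact value: 8.000000
Error: 0.000000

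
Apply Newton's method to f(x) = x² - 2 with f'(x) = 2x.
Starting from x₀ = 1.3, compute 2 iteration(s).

f(x) = x² - 2
f'(x) = 2x
x₀ = 1.3

Newton-Raphson formula: x_{n+1} = x_n - f(x_n)/f'(x_n)

Iteration 1:
  f(1.300000) = -0.310000
  f'(1.300000) = 2.600000
  x_1 = 1.300000 - (-0.310000)/2.600000 = 1.419231
Iteration 2:
  f(1.419231) = 0.014216
  f'(1.419231) = 2.838462
  x_2 = 1.419231 - 0.014216/2.838462 = 1.414222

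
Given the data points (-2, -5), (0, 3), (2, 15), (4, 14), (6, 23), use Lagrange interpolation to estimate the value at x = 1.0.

Lagrange interpolation formula:
P(x) = Σ yᵢ × Lᵢ(x)
where Lᵢ(x) = Π_{j≠i} (x - xⱼ)/(xᵢ - xⱼ)

L_0(1.0) = (1.0 - 0)/(-2 - 0) × (1.0 - 2)/(-2 - 2) × (1.0 - 4)/(-2 - 4) × (1.0 - 6)/(-2 - 6) = -0.039062
L_1(1.0) = (1.0 - (-2))/(0 - (-2)) × (1.0 - 2)/(0 - 2) × (1.0 - 4)/(0 - 4) × (1.0 - 6)/(0 - 6) = 0.468750
L_2(1.0) = (1.0 - (-2))/(2 - (-2)) × (1.0 - 0)/(2 - 0) × (1.0 - 4)/(2 - 4) × (1.0 - 6)/(2 - 6) = 0.703125
L_3(1.0) = (1.0 - (-2))/(4 - (-2)) × (1.0 - 0)/(4 - 0) × (1.0 - 2)/(4 - 2) × (1.0 - 6)/(4 - 6) = -0.156250
L_4(1.0) = (1.0 - (-2))/(6 - (-2)) × (1.0 - 0)/(6 - 0) × (1.0 - 2)/(6 - 2) × (1.0 - 4)/(6 - 4) = 0.023438

P(1.0) = (-5)×L_0(1.0) + 3×L_1(1.0) + 15×L_2(1.0) + 14×L_3(1.0) + 23×L_4(1.0)
P(1.0) = 10.500000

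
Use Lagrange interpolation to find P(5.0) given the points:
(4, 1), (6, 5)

Lagrange interpolation formula:
P(x) = Σ yᵢ × Lᵢ(x)
where Lᵢ(x) = Π_{j≠i} (x - xⱼ)/(xᵢ - xⱼ)

L_0(5.0) = (5.0 - 6)/(4 - 6) = 0.500000
L_1(5.0) = (5.0 - 4)/(6 - 4) = 0.500000

P(5.0) = 1×L_0(5.0) + 5×L_1(5.0)
P(5.0) = 3.000000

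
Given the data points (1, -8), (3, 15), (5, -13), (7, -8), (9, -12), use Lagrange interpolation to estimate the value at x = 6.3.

Lagrange interpolation formula:
P(x) = Σ yᵢ × Lᵢ(x)
where Lᵢ(x) = Π_{j≠i} (x - xⱼ)/(xᵢ - xⱼ)

L_0(6.3) = (6.3 - 3)/(1 - 3) × (6.3 - 5)/(1 - 5) × (6.3 - 7)/(1 - 7) × (6.3 - 9)/(1 - 9) = 0.021115
L_1(6.3) = (6.3 - 1)/(3 - 1) × (6.3 - 5)/(3 - 5) × (6.3 - 7)/(3 - 7) × (6.3 - 9)/(3 - 9) = -0.135647
L_2(6.3) = (6.3 - 1)/(5 - 1) × (6.3 - 3)/(5 - 3) × (6.3 - 7)/(5 - 7) × (6.3 - 9)/(5 - 9) = 0.516502
L_3(6.3) = (6.3 - 1)/(7 - 1) × (6.3 - 3)/(7 - 3) × (6.3 - 5)/(7 - 5) × (6.3 - 9)/(7 - 9) = 0.639478
L_4(6.3) = (6.3 - 1)/(9 - 1) × (6.3 - 3)/(9 - 3) × (6.3 - 5)/(9 - 5) × (6.3 - 7)/(9 - 7) = -0.041448

P(6.3) = (-8)×L_0(6.3) + 15×L_1(6.3) + (-13)×L_2(6.3) + (-8)×L_3(6.3) + (-12)×L_4(6.3)
P(6.3) = -13.536595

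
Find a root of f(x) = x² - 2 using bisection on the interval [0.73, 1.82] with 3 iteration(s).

f(x) = x² - 2
Initial interval: [0.73, 1.82]

Iteration 1:
  c_1 = (0.730000 + 1.820000)/2 = 1.275000
  f(c_1) = f(1.275000) = -0.374375
  f(a) × f(c) ≥ 0, new interval: [1.275000, 1.820000]
Iteration 2:
  c_2 = (1.275000 + 1.820000)/2 = 1.547500
  f(c_2) = f(1.547500) = 0.394756
  f(a) × f(c) < 0, new interval: [1.275000, 1.547500]
Iteration 3:
  c_3 = (1.275000 + 1.547500)/2 = 1.411250
  f(c_3) = f(1.411250) = -0.008373
  f(a) × f(c) ≥ 0, new interval: [1.411250, 1.547500]

After 3 iteration(s), the approximation is c_3 = 1.411250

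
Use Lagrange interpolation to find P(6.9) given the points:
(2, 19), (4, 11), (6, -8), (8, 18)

Lagrange interpolation formula:
P(x) = Σ yᵢ × Lᵢ(x)
where Lᵢ(x) = Π_{j≠i} (x - xⱼ)/(xᵢ - xⱼ)

L_0(6.9) = (6.9 - 4)/(2 - 4) × (6.9 - 6)/(2 - 6) × (6.9 - 8)/(2 - 8) = 0.059813
L_1(6.9) = (6.9 - 2)/(4 - 2) × (6.9 - 6)/(4 - 6) × (6.9 - 8)/(4 - 8) = -0.303188
L_2(6.9) = (6.9 - 2)/(6 - 2) × (6.9 - 4)/(6 - 4) × (6.9 - 8)/(6 - 8) = 0.976937
L_3(6.9) = (6.9 - 2)/(8 - 2) × (6.9 - 4)/(8 - 4) × (6.9 - 6)/(8 - 6) = 0.266438

P(6.9) = 19×L_0(6.9) + 11×L_1(6.9) + (-8)×L_2(6.9) + 18×L_3(6.9)
P(6.9) = -5.218250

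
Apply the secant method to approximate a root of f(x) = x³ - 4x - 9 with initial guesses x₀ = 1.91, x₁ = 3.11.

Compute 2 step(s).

f(x) = x³ - 4x - 9
x₀ = 1.91, x₁ = 3.11

Secant formula: x_{n+1} = x_n - f(x_n)(x_n - x_{n-1})/(f(x_n) - f(x_{n-1}))

Iteration 1:
  f(1.910000) = -9.672129
  f(3.110000) = 8.640231
  x_2 = 3.110000 - 8.640231×(3.110000 - 1.910000)/(8.640231 - (-9.672129))
       = 2.543810
Iteration 2:
  f(3.110000) = 8.640231
  f(2.543810) = -2.714325
  x_3 = 2.543810 - (-2.714325)×(2.543810 - 3.110000)/(-2.714325 - 8.640231)
       = 2.679159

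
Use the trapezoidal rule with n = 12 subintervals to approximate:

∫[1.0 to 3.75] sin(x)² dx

f(x) = sin(x)²
a = 1.0, b = 3.75, n = 12
h = (b - a)/n = 0.229167

Trapezoidal rule: (h/2)[f(x₀) + 2f(x₁) + 2f(x₂) + ... + f(xₙ)]

x_0 = 1.0000, f(x_0) = 0.708073, coefficient = 1
x_1 = 1.2292, f(x_1) = 0.887760, coefficient = 2
x_2 = 1.4583, f(x_2) = 0.987405, coefficient = 2
x_3 = 1.6875, f(x_3) = 0.986442, coefficient = 2
x_4 = 1.9167, f(x_4) = 0.885068, coefficient = 2
x_5 = 2.1458, f(x_5) = 0.704210, coefficient = 2
x_6 = 2.3750, f(x_6) = 0.481199, coefficient = 2
x_7 = 2.6042, f(x_7) = 0.262069, coefficient = 2
x_8 = 2.8333, f(x_8) = 0.092052, coefficient = 2
x_9 = 3.0625, f(x_9) = 0.006243, coefficient = 2
x_10 = 3.2917, f(x_10) = 0.022354, coefficient = 2
x_11 = 3.5208, f(x_11) = 0.137059, coefficient = 2
x_12 = 3.7500, f(x_12) = 0.326682, coefficient = 1

I ≈ (0.229167/2) × 11.938476 = 1.367950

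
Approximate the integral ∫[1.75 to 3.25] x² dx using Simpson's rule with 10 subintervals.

f(x) = x²
a = 1.75, b = 3.25, n = 10
h = (b - a)/n = 0.150000

Simpson's rule: (h/3)[f(x₀) + 4f(x₁) + 2f(x₂) + ... + f(xₙ)]

x_0 = 1.7500, f(x_0) = 3.062500, coefficient = 1
x_1 = 1.9000, f(x_1) = 3.610000, coefficient = 4
x_2 = 2.0500, f(x_2) = 4.202500, coefficient = 2
x_3 = 2.2000, f(x_3) = 4.840000, coefficient = 4
x_4 = 2.3500, f(x_4) = 5.522500, coefficient = 2
x_5 = 2.5000, f(x_5) = 6.250000, coefficient = 4
x_6 = 2.6500, f(x_6) = 7.022500, coefficient = 2
x_7 = 2.8000, f(x_7) = 7.840000, coefficient = 4
x_8 = 2.9500, f(x_8) = 8.702500, coefficient = 2
x_9 = 3.1000, f(x_9) = 9.610000, coefficient = 4
x_10 = 3.2500, f(x_10) = 10.562500, coefficient = 1

I ≈ (0.150000/3) × 193.125000 = 9.656250
Exact value: 9.656250
Error: 0.000000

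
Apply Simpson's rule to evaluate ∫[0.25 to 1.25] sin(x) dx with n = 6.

f(x) = sin(x)
a = 0.25, b = 1.25, n = 6
h = (b - a)/n = 0.166667

Simpson's rule: (h/3)[f(x₀) + 4f(x₁) + 2f(x₂) + ... + f(xₙ)]

x_0 = 0.2500, f(x_0) = 0.247404, coefficient = 1
x_1 = 0.4167, f(x_1) = 0.404715, coefficient = 4
x_2 = 0.5833, f(x_2) = 0.550809, coefficient = 2
x_3 = 0.7500, f(x_3) = 0.681639, coefficient = 4
x_4 = 0.9167, f(x_4) = 0.793578, coefficient = 2
x_5 = 1.0833, f(x_5) = 0.883524, coefficient = 4
x_6 = 1.2500, f(x_6) = 0.948985, coefficient = 1

I ≈ (0.166667/3) × 11.764672 = 0.653593
Exact value: 0.653590
Error: 0.000003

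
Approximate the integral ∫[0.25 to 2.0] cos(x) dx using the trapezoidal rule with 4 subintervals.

f(x) = cos(x)
a = 0.25, b = 2.0, n = 4
h = (b - a)/n = 0.437500

Trapezoidal rule: (h/2)[f(x₀) + 2f(x₁) + 2f(x₂) + ... + f(xₙ)]

x_0 = 0.2500, f(x_0) = 0.968912, coefficient = 1
x_1 = 0.6875, f(x_1) = 0.772835, coefficient = 2
x_2 = 1.1250, f(x_2) = 0.431177, coefficient = 2
x_3 = 1.5625, f(x_3) = 0.008296, coefficient = 2
x_4 = 2.0000, f(x_4) = -0.416147, coefficient = 1

I ≈ (0.437500/2) × 2.977381 = 0.651302
Exact value: 0.661893
Error: 0.010591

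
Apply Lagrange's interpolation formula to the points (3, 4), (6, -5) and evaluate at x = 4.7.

Lagrange interpolation formula:
P(x) = Σ yᵢ × Lᵢ(x)
where Lᵢ(x) = Π_{j≠i} (x - xⱼ)/(xᵢ - xⱼ)

L_0(4.7) = (4.7 - 6)/(3 - 6) = 0.433333
L_1(4.7) = (4.7 - 3)/(6 - 3) = 0.566667

P(4.7) = 4×L_0(4.7) + (-5)×L_1(4.7)
P(4.7) = -1.100000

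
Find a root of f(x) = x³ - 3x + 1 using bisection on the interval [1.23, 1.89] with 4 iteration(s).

f(x) = x³ - 3x + 1
Initial interval: [1.23, 1.89]

Iteration 1:
  c_1 = (1.230000 + 1.890000)/2 = 1.560000
  f(c_1) = f(1.560000) = 0.116416
  f(a) × f(c) < 0, new interval: [1.230000, 1.560000]
Iteration 2:
  c_2 = (1.230000 + 1.560000)/2 = 1.395000
  f(c_2) = f(1.395000) = -0.470295
  f(a) × f(c) ≥ 0, new interval: [1.395000, 1.560000]
Iteration 3:
  c_3 = (1.395000 + 1.560000)/2 = 1.477500
  f(c_3) = f(1.477500) = -0.207108
  f(a) × f(c) ≥ 0, new interval: [1.477500, 1.560000]
Iteration 4:
  c_4 = (1.477500 + 1.560000)/2 = 1.518750
  f(c_4) = f(1.518750) = -0.053099
  f(a) × f(c) ≥ 0, new interval: [1.518750, 1.560000]

After 4 iteration(s), the approximation is c_4 = 1.518750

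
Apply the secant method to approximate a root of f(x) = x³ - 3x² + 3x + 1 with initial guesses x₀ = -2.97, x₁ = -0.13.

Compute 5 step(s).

f(x) = x³ - 3x² + 3x + 1
x₀ = -2.97, x₁ = -0.13

Secant formula: x_{n+1} = x_n - f(x_n)(x_n - x_{n-1})/(f(x_n) - f(x_{n-1}))

Iteration 1:
  f(-2.970000) = -60.570773
  f(-0.130000) = 0.557103
  x_2 = -0.130000 - 0.557103×(-0.130000 - (-2.970000))/(0.557103 - (-60.570773))
       = -0.155883
Iteration 2:
  f(-0.130000) = 0.557103
  f(-0.155883) = 0.455665
  x_3 = -0.155883 - 0.455665×(-0.155883 - (-0.130000))/(0.455665 - 0.557103)
       = -0.272150
Iteration 3:
  f(-0.155883) = 0.455665
  f(-0.272150) = -0.058805
  x_4 = -0.272150 - (-0.058805)×(-0.272150 - (-0.155883))/(-0.058805 - 0.455665)
       = -0.258861
Iteration 4:
  f(-0.272150) = -0.058805
  f(-0.258861) = 0.005046
  x_5 = -0.258861 - 0.005046×(-0.258861 - (-0.272150))/(0.005046 - (-0.058805))
       = -0.259911
Iteration 5:
  f(-0.258861) = 0.005046
  f(-0.259911) = 0.000049
  x_6 = -0.259911 - 0.000049×(-0.259911 - (-0.258861))/(0.000049 - 0.005046)
       = -0.259921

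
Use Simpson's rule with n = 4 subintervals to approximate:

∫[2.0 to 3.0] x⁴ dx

f(x) = x⁴
a = 2.0, b = 3.0, n = 4
h = (b - a)/n = 0.250000

Simpson's rule: (h/3)[f(x₀) + 4f(x₁) + 2f(x₂) + ... + f(xₙ)]

x_0 = 2.0000, f(x_0) = 16.000000, coefficient = 1
x_1 = 2.2500, f(x_1) = 25.628906, coefficient = 4
x_2 = 2.5000, f(x_2) = 39.062500, coefficient = 2
x_3 = 2.7500, f(x_3) = 57.191406, coefficient = 4
x_4 = 3.0000, f(x_4) = 81.000000, coefficient = 1

I ≈ (0.250000/3) × 506.406250 = 42.200521
Exact value: 42.200000
Error: 0.000521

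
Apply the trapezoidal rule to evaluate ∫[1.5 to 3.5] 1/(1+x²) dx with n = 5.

f(x) = 1/(1+x²)
a = 1.5, b = 3.5, n = 5
h = (b - a)/n = 0.400000

Trapezoidal rule: (h/2)[f(x₀) + 2f(x₁) + 2f(x₂) + ... + f(xₙ)]

x_0 = 1.5000, f(x_0) = 0.307692, coefficient = 1
x_1 = 1.9000, f(x_1) = 0.216920, coefficient = 2
x_2 = 2.3000, f(x_2) = 0.158983, coefficient = 2
x_3 = 2.7000, f(x_3) = 0.120627, coefficient = 2
x_4 = 3.1000, f(x_4) = 0.094251, coefficient = 2
x_5 = 3.5000, f(x_5) = 0.075472, coefficient = 1

I ≈ (0.400000/2) × 1.564724 = 0.312945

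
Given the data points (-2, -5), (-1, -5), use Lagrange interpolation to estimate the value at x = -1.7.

Lagrange interpolation formula:
P(x) = Σ yᵢ × Lᵢ(x)
where Lᵢ(x) = Π_{j≠i} (x - xⱼ)/(xᵢ - xⱼ)

L_0(-1.7) = (-1.7 - (-1))/(-2 - (-1)) = 0.700000
L_1(-1.7) = (-1.7 - (-2))/(-1 - (-2)) = 0.300000

P(-1.7) = (-5)×L_0(-1.7) + (-5)×L_1(-1.7)
P(-1.7) = -5.000000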